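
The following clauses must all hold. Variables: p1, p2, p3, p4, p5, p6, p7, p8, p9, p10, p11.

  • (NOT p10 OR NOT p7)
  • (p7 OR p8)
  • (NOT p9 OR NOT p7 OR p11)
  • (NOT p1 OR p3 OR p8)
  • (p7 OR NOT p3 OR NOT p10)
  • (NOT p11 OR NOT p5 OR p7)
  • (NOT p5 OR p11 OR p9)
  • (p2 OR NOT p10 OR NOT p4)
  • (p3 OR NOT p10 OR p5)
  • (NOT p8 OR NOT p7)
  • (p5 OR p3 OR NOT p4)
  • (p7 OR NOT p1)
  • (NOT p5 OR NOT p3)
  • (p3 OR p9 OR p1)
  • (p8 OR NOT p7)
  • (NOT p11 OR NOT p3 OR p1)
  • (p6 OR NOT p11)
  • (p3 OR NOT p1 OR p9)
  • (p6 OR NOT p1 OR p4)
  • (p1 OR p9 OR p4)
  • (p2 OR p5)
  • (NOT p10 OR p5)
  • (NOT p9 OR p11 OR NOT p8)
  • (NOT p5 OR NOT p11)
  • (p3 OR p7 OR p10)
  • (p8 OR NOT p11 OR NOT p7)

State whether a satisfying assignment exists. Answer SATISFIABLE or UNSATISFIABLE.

p2 occurs only positively in the remaining clauses — set p2 = True.
p6 occurs only positively in the remaining clauses — set p6 = True.
Try p1 = False.
Set p3 = True and propagate.
  then p5 is forced to False.
  then p11 is forced to False.
  then p10 is forced to False.
For the remaining variables, p4 = True, p7 = False, p8 = True, p9 = False works.
Every clause has at least one true literal under this assignment.
So p1=False, p2=True, p3=True, p4=True, p5=False, p6=True, p7=False, p8=True, p9=False, p10=False, p11=False is a satisfying assignment.

SATISFIABLE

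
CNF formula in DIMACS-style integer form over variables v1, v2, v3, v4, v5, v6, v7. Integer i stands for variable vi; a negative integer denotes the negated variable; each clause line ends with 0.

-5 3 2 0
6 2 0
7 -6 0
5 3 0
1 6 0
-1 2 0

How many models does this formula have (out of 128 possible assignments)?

Case analysis on v2 and v6:
  v2=T, v6=T: v1, v4 free; 3 ways for (v3,v5,v7) × 2^2 = 12.
  v2=T, v6=F: v4, v7 free; 3 ways for (v1,v3,v5) × 2^2 = 12.
  v2=F, v6=T: remaining (v1,v3,v4,v5,v7) ∈ {(F,T,F,F,T); (F,T,F,T,T); (F,T,T,F,T); (F,T,T,T,T)} — 4.
  v2=F, v6=F: a clause becomes empty — 0.
Total: 12 + 12 + 4 + 0 = 28.

28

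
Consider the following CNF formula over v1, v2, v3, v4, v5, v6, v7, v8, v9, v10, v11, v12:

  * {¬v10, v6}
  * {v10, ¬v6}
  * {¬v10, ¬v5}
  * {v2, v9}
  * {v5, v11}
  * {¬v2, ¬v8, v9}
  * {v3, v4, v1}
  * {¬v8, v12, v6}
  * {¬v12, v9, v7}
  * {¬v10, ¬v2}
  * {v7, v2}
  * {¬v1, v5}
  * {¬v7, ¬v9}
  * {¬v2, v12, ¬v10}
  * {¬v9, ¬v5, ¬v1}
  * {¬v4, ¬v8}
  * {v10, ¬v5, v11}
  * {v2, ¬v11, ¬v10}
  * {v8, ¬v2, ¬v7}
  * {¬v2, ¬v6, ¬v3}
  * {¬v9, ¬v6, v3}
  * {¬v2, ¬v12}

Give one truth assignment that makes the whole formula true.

v1 = F, v2 = T, v3 = T, v4 = F, v5 = F, v6 = F, v7 = F, v8 = F, v9 = T, v10 = F, v11 = T, v12 = F

Branch on v1: take v1 = False.
Set v2 = True and propagate.
  then v10 is forced to False.
  then v6 is forced to False.
  then v12 is forced to False.
  then v8 is forced to False.
  then v7 is forced to False.
For the remaining variables, v3 = True, v4 = False, v5 = False, v9 = True, v11 = True works.
Check each clause:
  1. {v6, ¬v10} — ¬v10 is true.
  2. {v10, ¬v6} — ¬v6 is true.
  3. {¬v10, ¬v5} — ¬v5 is true.
  4. {v9, v2} — v9 is true.
  5. {v11, v5} — v11 is true.
  6. {¬v8, ¬v2, v9} — ¬v8 is true.
  7. {v1, v3, v4} — v3 is true.
  8. {v6, v12, ¬v8} — ¬v8 is true.
  9. {v7, ¬v12, v9} — v9 is true.
  10. {¬v2, ¬v10} — ¬v10 is true.
  11. {v7, v2} — v2 is true.
  12. {v5, ¬v1} — ¬v1 is true.
  13. {¬v9, ¬v7} — ¬v7 is true.
  14. {¬v10, ¬v2, v12} — ¬v10 is true.
  15. {¬v9, ¬v5, ¬v1} — ¬v5 is true.
  16. {¬v4, ¬v8} — ¬v8 is true.
  17. {v10, ¬v5, v11} — v11 is true.
  18. {¬v11, ¬v10, v2} — v2 is true.
  19. {v8, ¬v7, ¬v2} — ¬v7 is true.
  20. {¬v2, ¬v3, ¬v6} — ¬v6 is true.
  21. {v3, ¬v9, ¬v6} — ¬v6 is true.
  22. {¬v12, ¬v2} — ¬v12 is true.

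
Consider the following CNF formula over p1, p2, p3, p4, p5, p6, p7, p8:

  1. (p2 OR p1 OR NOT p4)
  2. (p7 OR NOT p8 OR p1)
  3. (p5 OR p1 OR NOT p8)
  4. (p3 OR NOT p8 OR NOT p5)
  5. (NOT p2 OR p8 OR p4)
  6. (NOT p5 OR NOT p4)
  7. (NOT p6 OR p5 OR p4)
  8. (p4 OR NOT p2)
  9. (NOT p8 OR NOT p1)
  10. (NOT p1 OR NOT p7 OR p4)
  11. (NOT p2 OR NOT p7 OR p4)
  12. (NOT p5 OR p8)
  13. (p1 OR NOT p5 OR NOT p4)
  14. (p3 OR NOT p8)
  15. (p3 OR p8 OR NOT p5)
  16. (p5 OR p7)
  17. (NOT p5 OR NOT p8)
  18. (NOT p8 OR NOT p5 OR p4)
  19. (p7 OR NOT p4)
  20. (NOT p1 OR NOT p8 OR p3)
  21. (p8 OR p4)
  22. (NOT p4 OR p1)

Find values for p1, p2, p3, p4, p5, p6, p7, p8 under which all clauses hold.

Pure literal: p3 appears only positively; assign p3 = True.
Pure literal: p6 appears only negated; assign p6 = False.
Try p1 = True.
  then p8 is forced to False.
  then p5 is forced to False.
  then p7 is forced to True.
  then p4 is forced to True.
p2 is now unconstrained; take p2 = False.

p1 = True, p2 = False, p3 = True, p4 = True, p5 = False, p6 = False, p7 = True, p8 = False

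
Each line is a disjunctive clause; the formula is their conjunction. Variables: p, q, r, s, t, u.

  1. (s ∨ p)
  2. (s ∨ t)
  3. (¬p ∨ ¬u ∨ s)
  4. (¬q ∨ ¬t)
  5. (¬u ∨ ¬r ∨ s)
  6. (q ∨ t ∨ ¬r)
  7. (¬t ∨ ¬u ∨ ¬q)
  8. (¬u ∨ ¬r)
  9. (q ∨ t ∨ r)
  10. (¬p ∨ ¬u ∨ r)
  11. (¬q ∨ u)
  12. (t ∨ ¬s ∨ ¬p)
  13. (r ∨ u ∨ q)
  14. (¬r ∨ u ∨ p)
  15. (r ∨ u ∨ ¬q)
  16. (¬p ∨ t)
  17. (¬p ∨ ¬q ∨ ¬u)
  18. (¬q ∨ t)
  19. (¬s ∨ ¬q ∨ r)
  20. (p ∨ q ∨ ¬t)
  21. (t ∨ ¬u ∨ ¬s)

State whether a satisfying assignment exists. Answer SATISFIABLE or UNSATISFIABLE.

Try p = True.
  then t is forced to True.
  then q is forced to False.
Try r = True.
  then u is forced to False.
s is now unconstrained; take s = True.
Every clause has at least one true literal under this assignment.
So p = T, q = F, r = T, s = T, t = T, u = F is a satisfying assignment.

SATISFIABLE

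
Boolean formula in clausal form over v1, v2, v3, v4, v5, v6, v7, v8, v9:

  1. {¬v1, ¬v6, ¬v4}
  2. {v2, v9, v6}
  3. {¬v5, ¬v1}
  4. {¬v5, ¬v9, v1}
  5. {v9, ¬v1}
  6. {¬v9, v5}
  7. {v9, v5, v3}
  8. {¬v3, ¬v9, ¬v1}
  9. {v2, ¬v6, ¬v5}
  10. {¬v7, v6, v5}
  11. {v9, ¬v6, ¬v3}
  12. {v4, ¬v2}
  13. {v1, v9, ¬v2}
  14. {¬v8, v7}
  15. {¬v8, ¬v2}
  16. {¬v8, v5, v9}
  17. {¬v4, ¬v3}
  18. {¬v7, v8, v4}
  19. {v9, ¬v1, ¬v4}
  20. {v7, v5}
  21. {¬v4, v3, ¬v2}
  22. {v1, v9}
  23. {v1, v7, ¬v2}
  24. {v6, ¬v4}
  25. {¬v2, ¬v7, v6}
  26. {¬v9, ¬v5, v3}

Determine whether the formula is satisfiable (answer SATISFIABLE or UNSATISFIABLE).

UNSATISFIABLE

v9 = True:
  propagation gives v5=True, v1=False; an empty clause results — contradiction.
v9 = False:
  propagation gives v1=False; an empty clause results — contradiction.
Every branch closes, so no satisfying assignment exists.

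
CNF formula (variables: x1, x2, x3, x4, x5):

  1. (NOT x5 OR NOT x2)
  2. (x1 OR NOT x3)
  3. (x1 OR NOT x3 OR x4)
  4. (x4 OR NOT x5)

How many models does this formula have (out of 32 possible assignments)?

15

Split on x1, then x3.
  x1=1, x3=1: 5 of the 8 assignments to (x2,x4,x5) work.
  x1=1, x3=0: 5 of the 8 assignments to (x2,x4,x5) work.
  x1=0, x3=1: a clause becomes empty — 0.
  x1=0, x3=0: 5 of the 8 assignments to (x2,x4,x5) work.
Total: 5 + 5 + 0 + 5 = 15.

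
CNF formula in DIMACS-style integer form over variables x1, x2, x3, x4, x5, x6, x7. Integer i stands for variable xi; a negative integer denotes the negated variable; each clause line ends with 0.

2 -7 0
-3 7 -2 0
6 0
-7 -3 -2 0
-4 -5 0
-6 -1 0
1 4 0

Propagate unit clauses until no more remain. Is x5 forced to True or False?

Unit clause (x6) sets x6 = True.
In (¬x6 ∨ ¬x1), ¬x6 is now false; ¬x1 must hold, so x1 = False.
(x4 ∨ x1): since x1 = False, the clause reduces to (x4). x4 = True.
(¬x4 ∨ ¬x5): since x4 = True, the clause reduces to (¬x5). x5 = False.

False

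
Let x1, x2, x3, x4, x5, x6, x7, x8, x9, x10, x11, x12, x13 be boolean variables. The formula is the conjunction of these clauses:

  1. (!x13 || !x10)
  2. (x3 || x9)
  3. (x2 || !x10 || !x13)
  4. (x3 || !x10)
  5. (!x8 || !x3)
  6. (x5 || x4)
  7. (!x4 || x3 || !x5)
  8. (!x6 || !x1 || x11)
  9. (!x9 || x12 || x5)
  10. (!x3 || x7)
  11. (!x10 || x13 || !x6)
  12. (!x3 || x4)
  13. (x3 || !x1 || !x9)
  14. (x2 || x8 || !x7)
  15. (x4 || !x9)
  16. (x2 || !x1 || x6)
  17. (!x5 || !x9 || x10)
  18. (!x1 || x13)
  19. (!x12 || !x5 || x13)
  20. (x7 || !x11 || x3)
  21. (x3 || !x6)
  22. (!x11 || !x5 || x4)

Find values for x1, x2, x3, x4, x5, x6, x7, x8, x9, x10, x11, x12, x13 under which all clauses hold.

x1 = False, x2 = True, x3 = False, x4 = True, x5 = False, x6 = False, x7 = True, x8 = False, x9 = True, x10 = False, x11 = True, x12 = True, x13 = False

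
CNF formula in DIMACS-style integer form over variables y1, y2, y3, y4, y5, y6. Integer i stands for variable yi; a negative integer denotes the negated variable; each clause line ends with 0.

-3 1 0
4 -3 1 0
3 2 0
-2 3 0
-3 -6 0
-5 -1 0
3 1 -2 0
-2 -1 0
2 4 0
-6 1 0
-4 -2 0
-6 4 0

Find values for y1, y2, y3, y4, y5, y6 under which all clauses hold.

Pure literal: y5 appears only negated; assign y5 = False.
y6 occurs only negated in the remaining clauses — set y6 = False.
Set y1 = True and propagate.
  then y2 is forced to False.
  then y3 is forced to True.
  then y4 is forced to True.
Every clause has at least one true literal under this assignment.

y1 = T  y2 = F  y3 = T  y4 = T  y5 = F  y6 = F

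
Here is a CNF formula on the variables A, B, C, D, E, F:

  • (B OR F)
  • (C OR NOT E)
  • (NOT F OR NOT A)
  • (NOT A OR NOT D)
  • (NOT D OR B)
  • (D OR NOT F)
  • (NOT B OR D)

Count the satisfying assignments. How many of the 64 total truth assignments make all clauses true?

6

Satisfying assignments:
  A=F B=T C=F D=T E=F F=F
  A=F B=T C=F D=T E=F F=T
  A=F B=T C=T D=T E=F F=F
  A=F B=T C=T D=T E=F F=T
  A=F B=T C=T D=T E=T F=F
  A=F B=T C=T D=T E=T F=T
That's 6 in total.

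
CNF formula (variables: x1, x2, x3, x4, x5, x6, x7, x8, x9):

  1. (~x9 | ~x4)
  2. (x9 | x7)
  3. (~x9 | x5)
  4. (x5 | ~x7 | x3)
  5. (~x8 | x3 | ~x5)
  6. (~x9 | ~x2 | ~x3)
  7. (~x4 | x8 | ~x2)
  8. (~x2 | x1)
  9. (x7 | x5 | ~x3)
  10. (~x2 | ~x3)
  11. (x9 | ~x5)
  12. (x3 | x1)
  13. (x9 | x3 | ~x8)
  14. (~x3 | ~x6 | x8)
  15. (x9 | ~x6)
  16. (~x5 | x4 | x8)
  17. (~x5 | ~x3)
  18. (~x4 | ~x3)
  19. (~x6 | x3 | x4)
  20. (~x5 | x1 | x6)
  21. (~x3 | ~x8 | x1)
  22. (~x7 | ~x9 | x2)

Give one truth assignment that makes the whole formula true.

x1=1  x2=0  x3=1  x4=0  x5=0  x6=0  x7=1  x8=1  x9=0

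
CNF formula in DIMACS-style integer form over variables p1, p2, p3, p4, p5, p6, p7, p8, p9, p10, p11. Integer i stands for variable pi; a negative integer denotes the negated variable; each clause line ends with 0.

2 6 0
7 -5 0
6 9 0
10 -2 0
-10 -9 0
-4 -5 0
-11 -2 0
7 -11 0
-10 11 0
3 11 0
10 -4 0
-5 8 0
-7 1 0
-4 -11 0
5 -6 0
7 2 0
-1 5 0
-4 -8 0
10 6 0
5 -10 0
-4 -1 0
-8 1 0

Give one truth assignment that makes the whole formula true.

Pure literal: p3 appears only positively; assign p3 = True.
p4 occurs only negated in the remaining clauses — set p4 = False.
Set p1 = True and propagate.
  then p5 is forced to True.
  then p7 is forced to True.
  then p8 is forced to True.
Set p2 = False and propagate.
  then p6 is forced to True.
Try p9 = True.
  then p10 is forced to False.
p11 is now unconstrained; take p11 = False.

p1=True, p2=False, p3=True, p4=False, p5=True, p6=True, p7=True, p8=True, p9=True, p10=False, p11=False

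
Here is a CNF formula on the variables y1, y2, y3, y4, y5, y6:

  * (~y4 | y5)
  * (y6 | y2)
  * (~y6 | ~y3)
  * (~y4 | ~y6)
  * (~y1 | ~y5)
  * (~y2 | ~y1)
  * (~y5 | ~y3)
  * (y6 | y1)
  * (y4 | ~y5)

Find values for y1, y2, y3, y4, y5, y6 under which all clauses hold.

y1=1, y2=0, y3=0, y4=0, y5=0, y6=1

y3 occurs only negated in the remaining clauses — set y3 = False.
Try y1 = True.
  then y5 is forced to False.
  then y4 is forced to False.
  then y2 is forced to False.
  then y6 is forced to True.
Every clause has at least one true literal under this assignment.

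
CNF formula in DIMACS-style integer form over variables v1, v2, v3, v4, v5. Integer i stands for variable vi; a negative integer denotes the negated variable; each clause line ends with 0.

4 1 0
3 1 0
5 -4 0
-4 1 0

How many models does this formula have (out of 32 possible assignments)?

12

Case analysis on v1 and v4:
  v1=1, v4=1: remaining (v2,v3,v5) ∈ {(0,0,1); (0,1,1); (1,0,1); (1,1,1)} — 4.
  v1=1, v4=0: v2, v3, v5 free → 2^3 = 8.
  v1=0, v4=1: a clause becomes empty — 0.
  v1=0, v4=0: a clause becomes empty — 0.
Total: 4 + 8 + 0 + 0 = 12.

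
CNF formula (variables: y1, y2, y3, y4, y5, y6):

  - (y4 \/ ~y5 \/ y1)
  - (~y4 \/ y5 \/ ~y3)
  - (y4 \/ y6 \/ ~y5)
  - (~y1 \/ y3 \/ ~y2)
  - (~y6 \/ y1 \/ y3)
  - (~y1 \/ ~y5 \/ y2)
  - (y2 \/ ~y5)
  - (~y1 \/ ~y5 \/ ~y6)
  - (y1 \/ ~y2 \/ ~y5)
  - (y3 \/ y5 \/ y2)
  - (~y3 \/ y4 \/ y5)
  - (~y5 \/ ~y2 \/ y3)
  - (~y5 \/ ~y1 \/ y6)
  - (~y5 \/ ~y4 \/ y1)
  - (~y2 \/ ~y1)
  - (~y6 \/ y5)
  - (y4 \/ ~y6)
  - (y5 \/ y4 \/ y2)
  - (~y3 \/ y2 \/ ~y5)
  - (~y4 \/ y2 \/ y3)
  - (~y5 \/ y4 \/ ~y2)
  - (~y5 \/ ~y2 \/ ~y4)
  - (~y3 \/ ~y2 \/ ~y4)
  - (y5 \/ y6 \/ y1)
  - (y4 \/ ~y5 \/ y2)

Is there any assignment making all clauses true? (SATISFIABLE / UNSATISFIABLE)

UNSATISFIABLE

y5 = True:
  propagation gives y2=True, y1=True; an empty clause results — contradiction.
y5 = False:
  propagation gives y6=False, y1=True, y2=False, y3=True; an empty clause results — contradiction.
Every branch closes, so no satisfying assignment exists.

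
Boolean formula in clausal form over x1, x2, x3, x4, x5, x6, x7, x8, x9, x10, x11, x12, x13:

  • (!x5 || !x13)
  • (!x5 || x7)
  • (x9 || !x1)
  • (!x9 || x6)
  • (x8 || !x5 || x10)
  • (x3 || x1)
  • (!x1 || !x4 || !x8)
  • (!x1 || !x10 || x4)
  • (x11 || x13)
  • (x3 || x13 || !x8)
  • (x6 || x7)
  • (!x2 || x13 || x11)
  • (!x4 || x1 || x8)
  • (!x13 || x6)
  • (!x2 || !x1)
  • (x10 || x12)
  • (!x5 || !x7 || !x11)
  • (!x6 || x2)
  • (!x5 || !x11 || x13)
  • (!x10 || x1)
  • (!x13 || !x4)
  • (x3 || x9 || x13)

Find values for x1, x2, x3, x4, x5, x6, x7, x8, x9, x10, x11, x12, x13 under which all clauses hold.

x1=False, x2=True, x3=True, x4=False, x5=False, x6=True, x7=True, x8=False, x9=False, x10=False, x11=False, x12=True, x13=True

x3 occurs only positively in the remaining clauses — set x3 = True.
x5 occurs only negated in the remaining clauses — set x5 = False.
Branch on x1: take x1 = False.
  then x10 is forced to False.
  then x12 is forced to True.
Try x2 = True.
For the remaining variables, x4 = False, x6 = True, x7 = True, x8 = False, x9 = False, x11 = False, x13 = True works.
Every clause has at least one true literal under this assignment.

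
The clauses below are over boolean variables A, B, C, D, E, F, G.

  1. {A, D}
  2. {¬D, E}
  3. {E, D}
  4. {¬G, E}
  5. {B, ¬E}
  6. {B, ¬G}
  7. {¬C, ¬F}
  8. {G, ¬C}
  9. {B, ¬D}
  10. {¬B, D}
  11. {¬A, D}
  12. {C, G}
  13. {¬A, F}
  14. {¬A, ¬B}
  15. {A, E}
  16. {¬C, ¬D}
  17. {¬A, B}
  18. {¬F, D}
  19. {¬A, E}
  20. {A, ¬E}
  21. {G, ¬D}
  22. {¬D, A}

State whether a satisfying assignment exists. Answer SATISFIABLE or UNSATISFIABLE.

UNSATISFIABLE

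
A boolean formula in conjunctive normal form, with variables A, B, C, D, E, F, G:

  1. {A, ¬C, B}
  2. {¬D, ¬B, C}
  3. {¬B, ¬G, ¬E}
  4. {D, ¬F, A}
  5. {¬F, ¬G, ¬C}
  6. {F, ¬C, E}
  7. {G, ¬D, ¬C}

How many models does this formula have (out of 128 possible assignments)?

46

Case analysis on C and B:
  C=1, B=1: remaining (A,D,E,F,G) ∈ {(0,0,1,0,0); (1,0,0,1,0); (1,0,1,0,0); (1,0,1,1,0)} — 4.
  C=1, B=0: 5 of the 32 assignments to (A,D,E,F,G) work.
  C=0, B=1: 9 of the 32 assignments to (A,D,E,F,G) work.
  C=0, B=0: E, G free; 7 ways for (A,D,F) × 2^2 = 28.
Total: 4 + 5 + 9 + 28 = 46.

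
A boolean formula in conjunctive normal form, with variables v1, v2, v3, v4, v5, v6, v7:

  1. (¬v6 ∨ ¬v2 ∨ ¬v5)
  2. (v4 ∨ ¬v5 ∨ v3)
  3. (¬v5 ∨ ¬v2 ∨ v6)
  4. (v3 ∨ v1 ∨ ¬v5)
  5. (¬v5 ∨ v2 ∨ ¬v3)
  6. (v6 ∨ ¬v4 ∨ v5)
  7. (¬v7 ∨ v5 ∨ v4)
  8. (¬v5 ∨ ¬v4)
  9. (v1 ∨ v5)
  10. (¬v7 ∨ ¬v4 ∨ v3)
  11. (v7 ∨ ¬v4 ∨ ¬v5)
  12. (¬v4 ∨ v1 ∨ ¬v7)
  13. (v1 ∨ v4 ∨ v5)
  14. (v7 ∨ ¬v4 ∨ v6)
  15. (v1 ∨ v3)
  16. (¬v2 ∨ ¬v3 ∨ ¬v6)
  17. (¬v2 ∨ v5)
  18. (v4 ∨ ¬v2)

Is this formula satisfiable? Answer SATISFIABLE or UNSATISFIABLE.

SATISFIABLE

Pure literal: v1 appears only positively; assign v1 = True.
Branch on v2: take v2 = False.
Branch on v3: take v3 = True.
  then v5 is forced to False.
Try v4 = False.
  then v7 is forced to False.
v6 is now unconstrained; take v6 = False.
Every clause has at least one true literal under this assignment.
So v1=True, v2=False, v3=True, v4=False, v5=False, v6=False, v7=False is a satisfying assignment.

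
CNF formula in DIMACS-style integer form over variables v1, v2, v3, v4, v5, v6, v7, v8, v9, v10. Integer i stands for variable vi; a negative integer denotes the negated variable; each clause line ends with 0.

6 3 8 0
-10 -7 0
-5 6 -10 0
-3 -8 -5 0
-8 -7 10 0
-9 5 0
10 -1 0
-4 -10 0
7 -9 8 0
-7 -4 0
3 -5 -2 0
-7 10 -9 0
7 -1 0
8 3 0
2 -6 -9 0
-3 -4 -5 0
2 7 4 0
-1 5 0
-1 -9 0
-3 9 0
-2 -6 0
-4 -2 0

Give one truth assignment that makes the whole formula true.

v1 = False  v2 = False  v3 = False  v4 = True  v5 = True  v6 = False  v7 = False  v8 = True  v9 = True  v10 = False

v1 occurs only negated in the remaining clauses — set v1 = False.
Set v2 = False and propagate.
Set v3 = False and propagate.
  then v8 is forced to True.
For the remaining variables, v4 = True, v5 = True, v6 = False, v7 = False, v9 = True, v10 = False works.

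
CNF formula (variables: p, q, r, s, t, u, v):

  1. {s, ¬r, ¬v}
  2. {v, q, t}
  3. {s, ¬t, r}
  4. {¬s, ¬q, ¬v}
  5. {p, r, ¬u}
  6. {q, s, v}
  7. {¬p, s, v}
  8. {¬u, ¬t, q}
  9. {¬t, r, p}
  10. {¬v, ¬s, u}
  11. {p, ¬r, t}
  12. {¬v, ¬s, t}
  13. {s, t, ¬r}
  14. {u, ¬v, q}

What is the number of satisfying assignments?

21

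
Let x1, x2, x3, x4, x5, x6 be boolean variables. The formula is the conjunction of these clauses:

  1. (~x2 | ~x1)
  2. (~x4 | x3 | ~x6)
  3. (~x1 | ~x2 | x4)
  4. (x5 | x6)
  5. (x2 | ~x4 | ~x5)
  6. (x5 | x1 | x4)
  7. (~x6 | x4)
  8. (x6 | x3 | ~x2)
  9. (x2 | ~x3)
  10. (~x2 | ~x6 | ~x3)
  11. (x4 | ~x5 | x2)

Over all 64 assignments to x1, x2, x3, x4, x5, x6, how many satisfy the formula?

2

The models are:
  x1=F x2=T x3=T x4=F x5=T x6=F
  x1=F x2=T x3=T x4=T x5=T x6=F
Count: 2.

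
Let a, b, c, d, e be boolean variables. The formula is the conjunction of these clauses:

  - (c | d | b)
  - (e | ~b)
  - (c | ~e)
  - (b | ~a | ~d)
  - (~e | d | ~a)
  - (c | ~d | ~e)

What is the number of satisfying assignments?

9

Case analysis on d and e:
  d=T, e=T: remaining (a,b,c) ∈ {(F,F,T); (F,T,T); (T,T,T)} — 3.
  d=T, e=F: remaining (a,b,c) ∈ {(F,F,F); (F,F,T)} — 2.
  d=F, e=T: remaining (a,b,c) ∈ {(F,F,T); (F,T,T)} — 2.
  d=F, e=F: remaining (a,b,c) ∈ {(F,F,T); (T,F,T)} — 2.
Total: 3 + 2 + 2 + 2 = 9.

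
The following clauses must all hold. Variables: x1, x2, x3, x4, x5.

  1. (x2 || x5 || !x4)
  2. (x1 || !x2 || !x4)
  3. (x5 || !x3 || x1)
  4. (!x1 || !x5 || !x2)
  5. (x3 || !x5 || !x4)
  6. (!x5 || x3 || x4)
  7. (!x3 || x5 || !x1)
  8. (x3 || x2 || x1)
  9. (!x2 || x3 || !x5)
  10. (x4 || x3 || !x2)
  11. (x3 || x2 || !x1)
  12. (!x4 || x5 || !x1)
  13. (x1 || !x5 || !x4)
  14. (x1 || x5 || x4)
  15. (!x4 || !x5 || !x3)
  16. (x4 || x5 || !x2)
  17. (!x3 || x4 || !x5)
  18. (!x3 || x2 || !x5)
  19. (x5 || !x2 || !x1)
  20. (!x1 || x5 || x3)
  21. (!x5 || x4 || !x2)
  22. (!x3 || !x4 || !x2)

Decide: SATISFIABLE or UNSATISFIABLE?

x5 = True:
  x3 = True:
    propagation gives x4=False; an empty clause results — contradiction.
  x3 = False:
    propagation gives x4=False; an empty clause results — contradiction.
x5 = False:
  x1 = True:
    propagation gives x3=False; an empty clause results — contradiction.
  x1 = False:
    propagation gives x3=False, x2=True, x4=False; an empty clause results — contradiction.
Every branch closes, so no satisfying assignment exists.

UNSATISFIABLE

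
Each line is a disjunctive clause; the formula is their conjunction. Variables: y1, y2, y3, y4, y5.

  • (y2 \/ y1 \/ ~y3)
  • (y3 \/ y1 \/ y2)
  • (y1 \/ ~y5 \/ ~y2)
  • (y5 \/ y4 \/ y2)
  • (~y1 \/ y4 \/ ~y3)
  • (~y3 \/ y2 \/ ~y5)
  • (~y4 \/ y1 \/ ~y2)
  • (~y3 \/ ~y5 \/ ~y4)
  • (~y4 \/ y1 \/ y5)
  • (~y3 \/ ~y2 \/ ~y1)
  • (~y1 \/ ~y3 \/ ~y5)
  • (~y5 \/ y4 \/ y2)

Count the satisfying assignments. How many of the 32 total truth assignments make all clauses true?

9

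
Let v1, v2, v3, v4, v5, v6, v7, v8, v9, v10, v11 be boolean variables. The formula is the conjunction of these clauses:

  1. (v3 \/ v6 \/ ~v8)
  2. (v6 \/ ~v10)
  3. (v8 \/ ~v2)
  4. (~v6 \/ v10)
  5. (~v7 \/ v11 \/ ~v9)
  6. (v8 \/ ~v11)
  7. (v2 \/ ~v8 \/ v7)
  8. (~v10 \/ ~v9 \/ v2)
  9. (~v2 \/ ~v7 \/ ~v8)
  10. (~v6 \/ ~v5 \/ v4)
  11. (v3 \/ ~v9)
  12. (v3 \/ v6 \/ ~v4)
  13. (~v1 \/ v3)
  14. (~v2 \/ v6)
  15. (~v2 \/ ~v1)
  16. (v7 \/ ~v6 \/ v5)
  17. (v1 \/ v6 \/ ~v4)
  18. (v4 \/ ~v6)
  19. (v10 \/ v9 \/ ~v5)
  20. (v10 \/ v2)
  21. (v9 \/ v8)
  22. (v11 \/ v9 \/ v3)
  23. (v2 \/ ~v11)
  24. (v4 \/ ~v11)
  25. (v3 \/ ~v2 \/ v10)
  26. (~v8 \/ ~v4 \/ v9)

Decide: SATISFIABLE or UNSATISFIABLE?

Pure literal: v3 appears only positively; assign v3 = True.
Branch on v1: take v1 = False.
Set v2 = True and propagate.
  then v8 is forced to True.
  then v7 is forced to False.
  then v6 is forced to True.
  then v10 is forced to True.
  then v5 is forced to True.
  then v4 is forced to True.
  then v9 is forced to True.
v11 is now unconstrained; take v11 = False.
Every clause has at least one true literal under this assignment.
So v1=False  v2=True  v3=True  v4=True  v5=True  v6=True  v7=False  v8=True  v9=True  v10=True  v11=False is a satisfying assignment.

SATISFIABLE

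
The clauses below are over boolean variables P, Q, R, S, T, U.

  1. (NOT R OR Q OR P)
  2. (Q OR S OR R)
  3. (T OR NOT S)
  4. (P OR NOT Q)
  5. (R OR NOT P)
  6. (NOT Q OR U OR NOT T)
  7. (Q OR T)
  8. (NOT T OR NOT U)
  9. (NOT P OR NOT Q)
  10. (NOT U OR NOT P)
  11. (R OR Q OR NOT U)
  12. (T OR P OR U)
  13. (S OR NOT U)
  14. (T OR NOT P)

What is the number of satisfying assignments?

3

The models are:
  P=0 Q=0 R=0 S=1 T=1 U=0
  P=1 Q=0 R=1 S=0 T=1 U=0
  P=1 Q=0 R=1 S=1 T=1 U=0
That's 3 in total.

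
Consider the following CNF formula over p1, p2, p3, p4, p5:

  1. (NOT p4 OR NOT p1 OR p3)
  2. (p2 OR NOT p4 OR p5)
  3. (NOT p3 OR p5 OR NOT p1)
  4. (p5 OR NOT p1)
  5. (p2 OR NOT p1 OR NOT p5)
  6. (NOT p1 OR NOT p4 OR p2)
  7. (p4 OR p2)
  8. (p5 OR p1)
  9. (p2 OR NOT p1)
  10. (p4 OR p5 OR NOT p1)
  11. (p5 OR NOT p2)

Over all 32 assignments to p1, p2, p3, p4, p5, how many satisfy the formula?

9

Case analysis on p1 and p5:
  p1=T, p5=T: remaining (p2,p3,p4) ∈ {(T,F,F); (T,T,F); (T,T,T)} — 3.
  p1=T, p5=F: a clause becomes empty — 0.
  p1=F, p5=T: p3 free; 3 ways for (p2,p4) × 2^1 = 6.
  p1=F, p5=F: a clause becomes empty — 0.
Total: 3 + 0 + 6 + 0 = 9.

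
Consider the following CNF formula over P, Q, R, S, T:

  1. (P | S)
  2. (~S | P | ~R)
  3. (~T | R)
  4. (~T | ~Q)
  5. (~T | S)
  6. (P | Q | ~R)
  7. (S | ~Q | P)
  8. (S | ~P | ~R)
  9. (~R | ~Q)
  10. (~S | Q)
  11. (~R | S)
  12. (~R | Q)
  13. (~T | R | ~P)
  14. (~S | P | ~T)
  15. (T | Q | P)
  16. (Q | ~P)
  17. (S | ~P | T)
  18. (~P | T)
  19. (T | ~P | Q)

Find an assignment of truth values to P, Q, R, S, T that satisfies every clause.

P=0, Q=1, R=0, S=1, T=0

Try P = False.
  then S is forced to True.
  then R is forced to False.
  then T is forced to False.
  then Q is forced to True.
Every clause has at least one true literal under this assignment.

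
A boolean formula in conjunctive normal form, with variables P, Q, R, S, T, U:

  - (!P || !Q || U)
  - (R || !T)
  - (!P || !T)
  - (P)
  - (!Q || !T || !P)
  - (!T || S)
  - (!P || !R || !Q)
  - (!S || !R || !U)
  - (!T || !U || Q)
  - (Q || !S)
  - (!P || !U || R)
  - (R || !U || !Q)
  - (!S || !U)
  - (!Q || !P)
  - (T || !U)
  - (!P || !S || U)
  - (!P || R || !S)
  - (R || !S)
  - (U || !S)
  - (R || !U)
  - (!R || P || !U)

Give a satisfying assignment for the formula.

Unit propagation: (P) forces P = True.
The clause (!T) is unit: T must be False.
Unit propagation: (!Q) forces Q = False.
The clause (!S) is unit: S must be False.
Unit propagation: (!U) forces U = False.
R is now unconstrained; take R = False.
Every clause has at least one true literal under this assignment.

P=1, Q=0, R=0, S=0, T=0, U=0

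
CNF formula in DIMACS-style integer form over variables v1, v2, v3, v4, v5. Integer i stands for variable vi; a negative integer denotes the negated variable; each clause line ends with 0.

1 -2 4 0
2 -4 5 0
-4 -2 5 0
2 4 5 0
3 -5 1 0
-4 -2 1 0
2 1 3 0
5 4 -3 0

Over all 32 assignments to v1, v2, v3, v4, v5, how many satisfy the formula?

11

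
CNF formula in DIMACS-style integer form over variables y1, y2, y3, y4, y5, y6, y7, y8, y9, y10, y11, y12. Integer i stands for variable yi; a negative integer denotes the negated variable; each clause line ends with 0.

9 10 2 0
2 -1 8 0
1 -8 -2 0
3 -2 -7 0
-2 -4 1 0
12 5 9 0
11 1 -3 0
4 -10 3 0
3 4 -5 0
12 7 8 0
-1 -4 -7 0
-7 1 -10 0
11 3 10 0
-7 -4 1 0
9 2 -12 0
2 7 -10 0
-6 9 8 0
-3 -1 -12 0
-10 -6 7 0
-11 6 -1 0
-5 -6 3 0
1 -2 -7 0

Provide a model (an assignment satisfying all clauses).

y1=1, y2=1, y3=1, y4=0, y5=1, y6=1, y7=1, y8=1, y9=0, y10=1, y11=0, y12=0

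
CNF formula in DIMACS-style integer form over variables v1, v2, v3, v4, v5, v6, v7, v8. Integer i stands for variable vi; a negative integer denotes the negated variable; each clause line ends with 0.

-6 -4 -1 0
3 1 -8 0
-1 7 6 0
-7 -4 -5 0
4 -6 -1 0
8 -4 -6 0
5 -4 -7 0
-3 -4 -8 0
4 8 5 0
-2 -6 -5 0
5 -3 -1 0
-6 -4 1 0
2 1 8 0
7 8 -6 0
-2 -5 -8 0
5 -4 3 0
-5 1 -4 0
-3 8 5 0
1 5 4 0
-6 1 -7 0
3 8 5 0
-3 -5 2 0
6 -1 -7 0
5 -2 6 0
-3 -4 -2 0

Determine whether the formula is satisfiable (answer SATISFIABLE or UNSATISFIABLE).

Branch on v1: take v1 = False.
Try v2 = True.
For the remaining variables, v3 = False, v4 = False, v5 = True, v6 = False, v7 = False, v8 = False works.
So v1=False, v2=True, v3=False, v4=False, v5=True, v6=False, v7=False, v8=False is a satisfying assignment.

SATISFIABLE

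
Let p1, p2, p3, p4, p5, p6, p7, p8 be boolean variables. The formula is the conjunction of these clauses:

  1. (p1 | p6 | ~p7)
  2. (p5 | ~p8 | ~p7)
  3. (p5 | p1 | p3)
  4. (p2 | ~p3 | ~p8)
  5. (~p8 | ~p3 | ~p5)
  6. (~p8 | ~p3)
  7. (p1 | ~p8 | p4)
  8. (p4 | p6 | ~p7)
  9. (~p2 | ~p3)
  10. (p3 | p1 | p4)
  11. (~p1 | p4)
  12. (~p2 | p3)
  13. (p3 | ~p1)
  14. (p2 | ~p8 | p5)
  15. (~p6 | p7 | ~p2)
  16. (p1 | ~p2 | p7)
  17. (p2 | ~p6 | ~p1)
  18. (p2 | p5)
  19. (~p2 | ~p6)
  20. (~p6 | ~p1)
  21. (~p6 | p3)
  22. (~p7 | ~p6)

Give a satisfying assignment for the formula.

p1=F, p2=F, p3=F, p4=T, p5=T, p6=F, p7=F, p8=T

Check each clause:
  1. (p6 | ~p7 | p1) — ~p7 is true.
  2. (p5 | ~p7 | ~p8) — ~p7 is true.
  3. (p3 | p1 | p5) — p5 is true.
  4. (~p3 | ~p8 | p2) — ~p3 is true.
  5. (~p3 | ~p5 | ~p8) — ~p3 is true.
  6. (~p8 | ~p3) — ~p3 is true.
  7. (p4 | ~p8 | p1) — p4 is true.
  8. (p4 | ~p7 | p6) — ~p7 is true.
  9. (~p2 | ~p3) — ~p3 is true.
  10. (p1 | p3 | p4) — p4 is true.
  11. (p4 | ~p1) — p4 is true.
  12. (p3 | ~p2) — ~p2 is true.
  13. (~p1 | p3) — ~p1 is true.
  14. (p5 | p2 | ~p8) — p5 is true.
  15. (~p2 | p7 | ~p6) — ~p6 is true.
  16. (~p2 | p1 | p7) — ~p2 is true.
  17. (~p6 | p2 | ~p1) — ~p6 is true.
  18. (p5 | p2) — p5 is true.
  19. (~p6 | ~p2) — ~p6 is true.
  20. (~p6 | ~p1) — ~p6 is true.
  21. (p3 | ~p6) — ~p6 is true.
  22. (~p6 | ~p7) — ~p7 is true.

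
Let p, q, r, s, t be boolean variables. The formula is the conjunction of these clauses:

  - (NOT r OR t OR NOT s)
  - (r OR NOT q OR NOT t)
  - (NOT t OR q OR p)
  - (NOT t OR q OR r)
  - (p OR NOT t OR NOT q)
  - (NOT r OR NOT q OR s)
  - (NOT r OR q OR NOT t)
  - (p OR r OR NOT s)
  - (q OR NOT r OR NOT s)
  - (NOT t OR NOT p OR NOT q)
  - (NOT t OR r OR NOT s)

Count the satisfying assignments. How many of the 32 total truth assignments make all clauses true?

8

The models are:
  p=0 q=0 r=0 s=0 t=0
  p=0 q=0 r=1 s=0 t=0
  p=0 q=1 r=0 s=0 t=0
  p=1 q=0 r=0 s=0 t=0
  p=1 q=0 r=0 s=1 t=0
  p=1 q=0 r=1 s=0 t=0
  p=1 q=1 r=0 s=0 t=0
  p=1 q=1 r=0 s=1 t=0
That's 8 in total.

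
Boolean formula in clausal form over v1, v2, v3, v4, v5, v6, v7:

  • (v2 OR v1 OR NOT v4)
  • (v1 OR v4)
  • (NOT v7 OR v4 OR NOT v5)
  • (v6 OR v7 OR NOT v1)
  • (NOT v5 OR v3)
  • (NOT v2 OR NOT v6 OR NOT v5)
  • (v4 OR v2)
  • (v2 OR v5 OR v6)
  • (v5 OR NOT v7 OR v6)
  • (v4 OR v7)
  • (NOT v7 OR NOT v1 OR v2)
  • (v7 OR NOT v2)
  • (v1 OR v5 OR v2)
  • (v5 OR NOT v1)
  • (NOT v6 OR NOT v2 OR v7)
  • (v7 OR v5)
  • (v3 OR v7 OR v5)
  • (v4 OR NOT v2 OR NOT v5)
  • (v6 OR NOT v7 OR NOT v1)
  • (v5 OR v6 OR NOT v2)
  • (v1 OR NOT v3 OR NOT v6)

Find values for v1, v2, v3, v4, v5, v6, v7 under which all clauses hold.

v1=F, v2=T, v3=T, v4=T, v5=T, v6=F, v7=T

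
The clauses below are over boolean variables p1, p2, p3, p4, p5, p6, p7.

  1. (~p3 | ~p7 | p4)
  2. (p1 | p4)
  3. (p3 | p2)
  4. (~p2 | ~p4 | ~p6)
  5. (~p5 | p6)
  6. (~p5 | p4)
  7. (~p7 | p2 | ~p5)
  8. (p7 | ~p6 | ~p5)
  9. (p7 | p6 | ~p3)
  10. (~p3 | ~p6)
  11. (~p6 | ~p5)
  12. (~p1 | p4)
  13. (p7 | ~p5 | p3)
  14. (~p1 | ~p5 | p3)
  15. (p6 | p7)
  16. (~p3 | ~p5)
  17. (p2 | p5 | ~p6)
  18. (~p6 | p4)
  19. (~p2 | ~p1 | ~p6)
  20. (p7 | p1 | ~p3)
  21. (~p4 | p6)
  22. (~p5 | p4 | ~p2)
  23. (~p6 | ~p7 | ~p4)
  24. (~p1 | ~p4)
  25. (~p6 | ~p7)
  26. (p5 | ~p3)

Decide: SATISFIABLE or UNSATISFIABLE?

UNSATISFIABLE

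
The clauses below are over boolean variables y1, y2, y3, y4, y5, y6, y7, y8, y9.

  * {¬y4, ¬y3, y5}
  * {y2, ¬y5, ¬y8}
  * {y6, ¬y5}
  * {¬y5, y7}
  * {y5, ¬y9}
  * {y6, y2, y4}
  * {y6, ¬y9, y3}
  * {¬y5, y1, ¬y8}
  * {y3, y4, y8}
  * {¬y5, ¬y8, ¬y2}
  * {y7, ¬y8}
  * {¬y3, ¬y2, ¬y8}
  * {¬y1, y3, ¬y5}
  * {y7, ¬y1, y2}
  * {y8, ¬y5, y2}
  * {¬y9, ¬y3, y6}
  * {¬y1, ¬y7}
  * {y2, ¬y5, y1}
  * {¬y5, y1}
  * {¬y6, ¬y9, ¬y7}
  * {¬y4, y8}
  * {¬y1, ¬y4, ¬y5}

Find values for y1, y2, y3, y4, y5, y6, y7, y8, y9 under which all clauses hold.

y1 = T, y2 = T, y3 = T, y4 = F, y5 = F, y6 = T, y7 = F, y8 = F, y9 = F

Check each clause:
  1. {y5, ¬y4, ¬y3} — ¬y4 is true.
  2. {y2, ¬y8, ¬y5} — ¬y8 is true.
  3. {¬y5, y6} — ¬y5 is true.
  4. {¬y5, y7} — ¬y5 is true.
  5. {¬y9, y5} — ¬y9 is true.
  6. {y2, y4, y6} — y2 is true.
  7. {y6, ¬y9, y3} — y3 is true.
  8. {¬y8, y1, ¬y5} — ¬y8 is true.
  9. {y8, y3, y4} — y3 is true.
  10. {¬y8, ¬y2, ¬y5} — ¬y8 is true.
  11. {¬y8, y7} — ¬y8 is true.
  12. {¬y3, ¬y2, ¬y8} — ¬y8 is true.
  13. {¬y1, ¬y5, y3} — y3 is true.
  14. {y7, y2, ¬y1} — y2 is true.
  15. {¬y5, y8, y2} — y2 is true.
  16. {y6, ¬y3, ¬y9} — y6 is true.
  17. {¬y1, ¬y7} — ¬y7 is true.
  18. {y1, y2, ¬y5} — y1 is true.
  19. {y1, ¬y5} — y1 is true.
  20. {¬y9, ¬y6, ¬y7} — ¬y7 is true.
  21. {y8, ¬y4} — ¬y4 is true.
  22. {¬y1, ¬y5, ¬y4} — ¬y5 is true.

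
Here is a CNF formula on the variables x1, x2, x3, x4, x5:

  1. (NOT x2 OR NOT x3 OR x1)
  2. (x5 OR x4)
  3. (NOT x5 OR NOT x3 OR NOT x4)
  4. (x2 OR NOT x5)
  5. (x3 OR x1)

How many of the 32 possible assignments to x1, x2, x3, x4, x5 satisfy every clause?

Split on x3, then x5.
  x3=1, x5=1: remaining (x1,x2,x4) ∈ {(1,1,0)} — 1.
  x3=1, x5=0: remaining (x1,x2,x4) ∈ {(0,0,1); (1,0,1); (1,1,1)} — 3.
  x3=0, x5=1: remaining (x1,x2,x4) ∈ {(1,1,0); (1,1,1)} — 2.
  x3=0, x5=0: remaining (x1,x2,x4) ∈ {(1,0,1); (1,1,1)} — 2.
Total: 1 + 3 + 2 + 2 = 8.

8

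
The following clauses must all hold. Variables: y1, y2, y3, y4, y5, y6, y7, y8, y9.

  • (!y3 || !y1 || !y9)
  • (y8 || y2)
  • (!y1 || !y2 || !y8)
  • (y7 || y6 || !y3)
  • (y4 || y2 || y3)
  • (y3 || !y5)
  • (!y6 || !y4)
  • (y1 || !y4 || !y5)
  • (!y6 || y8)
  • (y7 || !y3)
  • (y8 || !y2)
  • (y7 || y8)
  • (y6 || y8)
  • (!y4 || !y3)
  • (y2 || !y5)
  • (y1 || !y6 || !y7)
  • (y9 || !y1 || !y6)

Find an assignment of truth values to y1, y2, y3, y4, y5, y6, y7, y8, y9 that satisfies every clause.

y1 = F, y2 = T, y3 = F, y4 = F, y5 = F, y6 = F, y7 = F, y8 = T, y9 = T

Pure literal: y5 appears only negated; assign y5 = False.
Try y1 = False.
Branch on y2: take y2 = True.
  then y8 is forced to True.
The remaining clauses are satisfied by y3 = False, y4 = False, y6 = False, y7 = False, y9 = True.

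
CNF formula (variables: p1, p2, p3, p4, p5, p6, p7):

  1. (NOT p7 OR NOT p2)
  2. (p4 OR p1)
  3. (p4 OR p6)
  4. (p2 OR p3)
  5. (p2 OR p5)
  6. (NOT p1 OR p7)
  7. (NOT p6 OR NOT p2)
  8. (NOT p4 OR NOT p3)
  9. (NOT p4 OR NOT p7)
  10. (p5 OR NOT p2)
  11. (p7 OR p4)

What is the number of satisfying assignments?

2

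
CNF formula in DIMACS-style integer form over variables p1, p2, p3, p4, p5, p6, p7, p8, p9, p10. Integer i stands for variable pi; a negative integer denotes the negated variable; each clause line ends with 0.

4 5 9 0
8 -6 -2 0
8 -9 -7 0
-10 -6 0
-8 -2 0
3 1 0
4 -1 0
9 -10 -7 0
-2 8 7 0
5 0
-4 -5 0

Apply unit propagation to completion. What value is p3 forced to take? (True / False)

(p5) stands alone — p5 = True.
(~p4 | ~p5): since p5 = True, the clause reduces to (~p4). p4 = False.
In (~p1 | p4), p4 is now false; ~p1 must hold, so p1 = False.
(p3 | p1) with p1 = False leaves only p3, so p3 = True.

True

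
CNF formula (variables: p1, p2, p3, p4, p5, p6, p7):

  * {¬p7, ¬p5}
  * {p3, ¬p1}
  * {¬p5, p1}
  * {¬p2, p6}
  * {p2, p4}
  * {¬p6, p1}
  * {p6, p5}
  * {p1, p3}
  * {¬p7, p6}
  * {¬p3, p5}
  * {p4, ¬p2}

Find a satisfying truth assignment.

p1=True  p2=False  p3=True  p4=True  p5=True  p6=False  p7=False

Check each clause:
  1. {¬p5, ¬p7} — ¬p7 is true.
  2. {p3, ¬p1} — p3 is true.
  3. {¬p5, p1} — p1 is true.
  4. {¬p2, p6} — ¬p2 is true.
  5. {p4, p2} — p4 is true.
  6. {p1, ¬p6} — p1 is true.
  7. {p6, p5} — p5 is true.
  8. {p3, p1} — p1 is true.
  9. {p6, ¬p7} — ¬p7 is true.
  10. {¬p3, p5} — p5 is true.
  11. {p4, ¬p2} — p4 is true.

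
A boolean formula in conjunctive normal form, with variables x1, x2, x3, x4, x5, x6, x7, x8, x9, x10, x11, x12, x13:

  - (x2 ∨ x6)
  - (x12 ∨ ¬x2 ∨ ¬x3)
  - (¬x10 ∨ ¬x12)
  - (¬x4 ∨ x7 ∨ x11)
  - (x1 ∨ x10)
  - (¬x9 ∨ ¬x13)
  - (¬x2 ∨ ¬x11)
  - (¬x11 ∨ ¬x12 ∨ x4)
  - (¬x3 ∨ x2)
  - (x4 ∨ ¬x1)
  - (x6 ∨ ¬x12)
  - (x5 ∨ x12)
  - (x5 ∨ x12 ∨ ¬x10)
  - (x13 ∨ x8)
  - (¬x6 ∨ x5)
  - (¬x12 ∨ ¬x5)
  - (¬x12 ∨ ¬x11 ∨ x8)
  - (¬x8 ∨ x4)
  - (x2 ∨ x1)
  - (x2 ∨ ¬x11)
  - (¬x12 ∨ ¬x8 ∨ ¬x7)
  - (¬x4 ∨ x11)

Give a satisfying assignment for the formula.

x1=F, x2=T, x3=F, x4=F, x5=T, x6=T, x7=F, x8=F, x9=F, x10=T, x11=F, x12=F, x13=T

x3 occurs only negated in the remaining clauses — set x3 = False.
x9 occurs only negated in the remaining clauses — set x9 = False.
Set x1 = False and propagate.
  then x10 is forced to True.
  then x12 is forced to False.
  then x5 is forced to True.
  then x2 is forced to True.
  then x11 is forced to False.
  then x4 is forced to False.
  then x8 is forced to False.
  then x13 is forced to True.
x6, x7 are now unconstrained; take x6 = True, x7 = False.
Check each clause:
  1. (x6 ∨ x2) — x2 is true.
  2. (¬x2 ∨ ¬x3 ∨ x12) — ¬x3 is true.
  3. (¬x12 ∨ ¬x10) — ¬x12 is true.
  4. (x11 ∨ x7 ∨ ¬x4) — ¬x4 is true.
  5. (x1 ∨ x10) — x10 is true.
  6. (¬x9 ∨ ¬x13) — ¬x9 is true.
  7. (¬x11 ∨ ¬x2) — ¬x11 is true.
  8. (¬x11 ∨ ¬x12 ∨ x4) — ¬x11 is true.
  9. (¬x3 ∨ x2) — x2 is true.
  10. (¬x1 ∨ x4) — ¬x1 is true.
  11. (x6 ∨ ¬x12) — ¬x12 is true.
  12. (x12 ∨ x5) — x5 is true.
  13. (x5 ∨ x12 ∨ ¬x10) — x5 is true.
  14. (x8 ∨ x13) — x13 is true.
  15. (x5 ∨ ¬x6) — x5 is true.
  16. (¬x12 ∨ ¬x5) — ¬x12 is true.
  17. (¬x12 ∨ x8 ∨ ¬x11) — ¬x12 is true.
  18. (x4 ∨ ¬x8) — ¬x8 is true.
  19. (x2 ∨ x1) — x2 is true.
  20. (x2 ∨ ¬x11) — x2 is true.
  21. (¬x12 ∨ ¬x7 ∨ ¬x8) — ¬x8 is true.
  22. (x11 ∨ ¬x4) — ¬x4 is true.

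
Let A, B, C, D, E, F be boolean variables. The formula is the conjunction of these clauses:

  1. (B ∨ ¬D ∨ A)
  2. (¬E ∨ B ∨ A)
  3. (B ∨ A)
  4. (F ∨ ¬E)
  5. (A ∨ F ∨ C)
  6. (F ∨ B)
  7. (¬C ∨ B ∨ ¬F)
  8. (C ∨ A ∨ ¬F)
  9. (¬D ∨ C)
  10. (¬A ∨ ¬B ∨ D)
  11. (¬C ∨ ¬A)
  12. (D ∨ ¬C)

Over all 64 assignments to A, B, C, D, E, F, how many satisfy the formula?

5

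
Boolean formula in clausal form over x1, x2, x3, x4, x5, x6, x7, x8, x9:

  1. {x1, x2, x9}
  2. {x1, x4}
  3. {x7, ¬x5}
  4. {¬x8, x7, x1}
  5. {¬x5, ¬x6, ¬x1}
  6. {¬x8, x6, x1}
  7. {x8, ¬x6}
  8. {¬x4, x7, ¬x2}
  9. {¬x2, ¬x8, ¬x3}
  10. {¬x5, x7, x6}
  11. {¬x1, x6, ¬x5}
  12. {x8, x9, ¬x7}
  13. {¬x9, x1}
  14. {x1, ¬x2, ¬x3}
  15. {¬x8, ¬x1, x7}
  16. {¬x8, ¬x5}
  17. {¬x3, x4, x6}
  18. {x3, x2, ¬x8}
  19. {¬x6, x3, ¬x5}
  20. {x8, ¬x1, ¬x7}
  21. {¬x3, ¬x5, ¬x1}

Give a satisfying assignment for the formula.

x5 occurs only negated in the remaining clauses — set x5 = False.
Branch on x1: take x1 = True.
Set x2 = True and propagate.
Branch on x3: take x3 = False.
The remaining clauses are satisfied by x4 = True, x6 = True, x7 = True, x8 = True, x9 = True.

x1 = 1  x2 = 1  x3 = 0  x4 = 1  x5 = 0  x6 = 1  x7 = 1  x8 = 1  x9 = 1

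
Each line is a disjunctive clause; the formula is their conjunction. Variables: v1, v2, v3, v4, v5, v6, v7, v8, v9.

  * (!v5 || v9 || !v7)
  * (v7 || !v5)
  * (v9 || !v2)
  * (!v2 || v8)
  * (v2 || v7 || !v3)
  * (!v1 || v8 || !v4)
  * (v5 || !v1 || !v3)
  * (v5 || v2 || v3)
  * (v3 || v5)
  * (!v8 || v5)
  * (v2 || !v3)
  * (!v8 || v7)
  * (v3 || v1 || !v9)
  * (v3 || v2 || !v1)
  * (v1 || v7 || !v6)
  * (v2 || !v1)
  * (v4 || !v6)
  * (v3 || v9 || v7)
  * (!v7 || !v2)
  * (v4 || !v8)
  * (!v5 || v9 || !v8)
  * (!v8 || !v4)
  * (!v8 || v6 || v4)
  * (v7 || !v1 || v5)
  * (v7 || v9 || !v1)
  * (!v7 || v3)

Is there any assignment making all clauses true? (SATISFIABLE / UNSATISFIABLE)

v7 = True:
  propagation gives v2=False, v3=False; an empty clause results — contradiction.
v7 = False:
  propagation gives v5=False, v3=True, v2=True, v9=True; an empty clause results — contradiction.
Every branch closes, so no satisfying assignment exists.

UNSATISFIABLE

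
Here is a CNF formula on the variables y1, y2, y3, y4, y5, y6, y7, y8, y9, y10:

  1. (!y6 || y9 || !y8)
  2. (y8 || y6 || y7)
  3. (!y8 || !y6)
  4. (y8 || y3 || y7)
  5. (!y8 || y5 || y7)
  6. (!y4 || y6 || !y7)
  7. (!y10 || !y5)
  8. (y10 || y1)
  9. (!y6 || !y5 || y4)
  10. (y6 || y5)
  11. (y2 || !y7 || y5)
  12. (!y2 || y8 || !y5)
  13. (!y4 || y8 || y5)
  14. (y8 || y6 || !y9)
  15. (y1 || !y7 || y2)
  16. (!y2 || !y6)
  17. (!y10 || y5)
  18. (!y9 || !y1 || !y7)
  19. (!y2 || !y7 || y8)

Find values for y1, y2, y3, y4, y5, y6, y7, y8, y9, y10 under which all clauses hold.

y3 occurs only positively in the remaining clauses — set y3 = True.
Branch on y1: take y1 = True.
The remaining clauses are satisfied by y2 = False, y4 = False, y5 = False, y6 = True, y7 = False, y8 = False, y9 = False, y10 = False.
Every clause has at least one true literal under this assignment.
Check each clause:
  1. (y9 || !y6 || !y8) — !y8 is true.
  2. (y7 || y8 || y6) — y6 is true.
  3. (!y8 || !y6) — !y8 is true.
  4. (y8 || y3 || y7) — y3 is true.
  5. (y5 || y7 || !y8) — !y8 is true.
  6. (!y4 || !y7 || y6) — !y7 is true.
  7. (!y10 || !y5) — !y5 is true.
  8. (y1 || y10) — y1 is true.
  9. (!y6 || !y5 || y4) — !y5 is true.
  10. (y5 || y6) — y6 is true.
  11. (y5 || !y7 || y2) — !y7 is true.
  12. (!y2 || !y5 || y8) — !y5 is true.
  13. (!y4 || y5 || y8) — !y4 is true.
  14. (y6 || y8 || !y9) — y6 is true.
  15. (y2 || y1 || !y7) — !y7 is true.
  16. (!y2 || !y6) — !y2 is true.
  17. (y5 || !y10) — !y10 is true.
  18. (!y7 || !y9 || !y1) — !y7 is true.
  19. (!y2 || y8 || !y7) — !y7 is true.

y1=True, y2=False, y3=True, y4=False, y5=False, y6=True, y7=False, y8=False, y9=False, y10=False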